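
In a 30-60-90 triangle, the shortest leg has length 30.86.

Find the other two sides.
In a 30-60-90 triangle the sides are in ratio 1 : √3 : 2 (short leg : long leg : hypotenuse).
Long leg = 30.86·√3 ≈ 30.86·1.73205 ≈ 53.4511
Hypotenuse = 2·30.86 = 61.72

Long leg = 30.86√3 = 53.45, Hypotenuse = 61.72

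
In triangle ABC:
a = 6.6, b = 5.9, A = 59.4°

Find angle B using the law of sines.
a/sin(A) = b/sin(B)  ⇒  sin(B) = b·sin(A)/a = 5.9·sin(59.4°)/6.6
sin(59.4°) ≈ 0.860742
sin(B) ≈ 5.9·0.860742/6.6 ≈ 5.07838/6.6 ≈ 0.769451
B = arcsin(0.769451) ≈ 50.3046°
(Since b ≤ a we need B ≤ A, so the obtuse alternative 180° − 50.3046° ≈ 129.695° is rejected.)

B = 50.3°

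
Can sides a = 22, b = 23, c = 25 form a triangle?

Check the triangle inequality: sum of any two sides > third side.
a + b vs c: 22 + 23 = 45 > 25  ✓
a + c vs b: 22 + 25 = 47 > 23  ✓
b + c vs a: 23 + 25 = 48 > 22  ✓

Yes, triangle inequality satisfied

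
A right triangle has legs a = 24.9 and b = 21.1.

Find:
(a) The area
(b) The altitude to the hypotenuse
(a) The legs are perpendicular, so Area = ½·a·b = ½·24.9·21.1 = ½·525.39 = 262.695
(b) Hypotenuse c = √(a² + b²) = √(620.01 + 445.21) = √1065.22 ≈ 32.6377
    Area = ½·c·h_c  ⇒  h_c = 2·Area/c = 525.39/32.6377 ≈ 16.0976

Area = 262.695, h_c = 16.1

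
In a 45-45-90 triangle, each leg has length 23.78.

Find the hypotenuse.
In a 45-45-90 triangle the sides are in ratio 1 : 1 : √2, so hypotenuse = leg·√2.
Hypotenuse = 23.78·√2 ≈ 23.78·1.41421 ≈ 33.63

Hypotenuse = 23.78√2 = 33.63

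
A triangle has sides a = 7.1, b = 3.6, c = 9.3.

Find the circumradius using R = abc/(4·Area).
First find the area with Heron's formula.
s = (7.1 + 3.6 + 9.3)/2 = 10
Area = √(s(s−a)(s−b)(s−c)) = √(10·2.9·6.4·0.7) ≈ √129.92 ≈ 11.3982
abc = 7.1·3.6·9.3 = 237.708
R = abc/(4·Area) ≈ 237.708/(4·11.3982) = 237.708/45.593 ≈ 5.2137

R = 5.214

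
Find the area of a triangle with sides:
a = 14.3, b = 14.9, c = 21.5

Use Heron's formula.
s = (14.3 + 14.9 + 21.5)/2 = 50.7/2 = 25.35
s − a = 11.05, s − b = 10.45, s − c = 3.85
s(s−a)(s−b)(s−c) = 25.35·11.05·10.45·3.85 ≈ 11269.8
Area = √11269.8 ≈ 106.159

Area = 106.2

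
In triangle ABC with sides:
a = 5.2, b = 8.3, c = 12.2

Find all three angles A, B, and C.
Law of cosines for each angle (a² = 27.04, b² = 68.89, c² = 148.84):
cos(A) = (b² + c² − a²)/(2bc) = (68.89 + 148.84 − 27.04)/(2·8.3·12.2) = 190.69/202.52 ≈ 0.941586  ⇒  A ≈ 19.6804°
cos(B) = (a² + c² − b²)/(2ac) = (27.04 + 148.84 − 68.89)/(2·5.2·12.2) = 106.99/126.88 ≈ 0.843238  ⇒  B ≈ 32.5164°
cos(C) = (a² + b² − c²)/(2ab) = (27.04 + 68.89 − 148.84)/(2·5.2·8.3) = -52.91/86.32 ≈ -0.612952  ⇒  C ≈ 127.803°
Check: A + B + C ≈ 180°

A = 19.68°, B = 32.52°, C = 127.8°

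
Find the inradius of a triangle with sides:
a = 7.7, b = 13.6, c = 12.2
r = Area/s where s is the semi-perimeter.
s = (7.7 + 13.6 + 12.2)/2 = 33.5/2 = 16.75
Area = √(s(s−a)(s−b)(s−c)) = √(16.75·9.05·3.15·4.55) ≈ √2172.63 ≈ 46.6115
r ≈ 46.6115/16.75 ≈ 2.78277

r = 2.783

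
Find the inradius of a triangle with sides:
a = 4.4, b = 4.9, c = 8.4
r = Area/s where s is the semi-perimeter.
s = (4.4 + 4.9 + 8.4)/2 = 17.7/2 = 8.85
Area = √(s(s−a)(s−b)(s−c)) = √(8.85·4.45·3.95·0.45) ≈ √70.0024 ≈ 8.36674
r ≈ 8.36674/8.85 ≈ 0.945395

r = 0.9454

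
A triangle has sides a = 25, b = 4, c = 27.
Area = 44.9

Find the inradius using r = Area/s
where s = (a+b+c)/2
s = (25 + 4 + 27)/2 = 56/2 = 28
r = Area/s = 44.9/28 ≈ 1.60357

r = 1.604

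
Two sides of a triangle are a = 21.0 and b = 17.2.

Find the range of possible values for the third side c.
Triangle inequality: |a − b| < c < a + b
|a − b| = |21.0 − 17.2| = 3.8
a + b = 21.0 + 17.2 = 38.2

3.8 < c < 38.2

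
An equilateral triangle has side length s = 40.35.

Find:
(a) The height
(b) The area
(a) The height splits the triangle into two 30-60-90 halves: h = s·√3/2 = 40.35·1.73205/2 ≈ 69.8883/2 ≈ 34.9441
(b) Area = (√3/4)·s² = (√3/4)·40.35² = (√3/4)·1628.1225 ≈ 0.433013·1628.1225 ≈ 704.998

Height = 34.94, Area = 705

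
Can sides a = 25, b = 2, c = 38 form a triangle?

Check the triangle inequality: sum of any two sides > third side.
a + b vs c: 25 + 2 = 27 ≤ 38  ✗
a + c vs b: 25 + 38 = 63 > 2  ✓
b + c vs a: 2 + 38 = 40 > 25  ✓

No: 25 + 2 = 27 is not > 38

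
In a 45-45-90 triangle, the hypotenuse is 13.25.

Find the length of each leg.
In a 45-45-90 triangle hypotenuse = leg·√2, so leg = hypotenuse/√2.
Leg = 13.25/√2 ≈ 13.25/1.41421 ≈ 9.36916

Each leg = 9.369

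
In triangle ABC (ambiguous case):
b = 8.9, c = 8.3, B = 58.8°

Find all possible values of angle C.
b/sin(B) = c/sin(C)  ⇒  sin(C) = c·sin(B)/b = 8.3·sin(58.8°)/8.9
sin(58.8°) ≈ 0.855364
sin(C) ≈ 8.3·0.855364/8.9 ≈ 7.09952/8.9 ≈ 0.797699
Candidate 1: C₁ = arcsin(0.797699) ≈ 52.911°  →  A = 180° − 58.8° − 52.911° ≈ 68.289° > 0, valid
Candidate 2: C₂ = 180° − C₁ ≈ 127.089°  →  A = 180° − 58.8° − 127.089° ≈ -5.889° ≤ 0, not a valid triangle

C = 52.91° (one solution)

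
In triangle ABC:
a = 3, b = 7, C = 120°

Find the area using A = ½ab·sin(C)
A = ½·a·b·sin(C) = ½·3·7·sin(120°)
sin(120°) ≈ 0.866025
A ≈ ½·21·0.866025 = 10.5·0.866025 ≈ 9.09327

Area = 9.093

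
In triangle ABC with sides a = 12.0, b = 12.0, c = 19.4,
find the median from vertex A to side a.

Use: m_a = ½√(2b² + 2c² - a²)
m_a = ½√(2·12.0² + 2·19.4² − 12.0²) = ½√(2·144 + 2·376.36 − 144) = ½√(288 + 752.72 − 144) = ½√896.72
√896.72 ≈ 29.9453, so m_a ≈ 14.9726

m_a = 14.97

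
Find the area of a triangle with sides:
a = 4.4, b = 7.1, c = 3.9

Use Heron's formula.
s = (4.4 + 7.1 + 3.9)/2 = 15.4/2 = 7.7
s − a = 3.3, s − b = 0.6, s − c = 3.8
s(s−a)(s−b)(s−c) = 7.7·3.3·0.6·3.8 ≈ 57.9348
Area = √57.9348 ≈ 7.61149

Area = 7.611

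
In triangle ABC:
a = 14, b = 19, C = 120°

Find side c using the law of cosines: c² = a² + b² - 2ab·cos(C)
c² = 14² + 19² − 2·14·19·cos(120°)
cos(120°) ≈ -0.5
c² ≈ 196 + 361 − 532·(-0.5) ≈ 557 + 266 ≈ 823
c ≈ √823 ≈ 28.688

c = 28.69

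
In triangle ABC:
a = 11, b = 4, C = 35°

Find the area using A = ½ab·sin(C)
A = ½·a·b·sin(C) = ½·11·4·sin(35°)
sin(35°) ≈ 0.573576
A ≈ ½·44·0.573576 = 22·0.573576 ≈ 12.6187

Area = 12.62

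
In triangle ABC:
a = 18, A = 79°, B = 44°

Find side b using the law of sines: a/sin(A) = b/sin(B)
a/sin(A) = b/sin(B)  ⇒  b = a·sin(B)/sin(A) = 18·sin(44°)/sin(79°)
sin(44°) ≈ 0.694658, sin(79°) ≈ 0.981627
b ≈ 18·0.694658/0.981627 ≈ 12.5039/0.981627 ≈ 12.7379

b = 12.74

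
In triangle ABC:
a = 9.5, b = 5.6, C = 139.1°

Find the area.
Two sides and the included angle (SAS): A = ½·a·b·sin(C) = ½·9.5·5.6·sin(139.1°)
sin(139.1°) ≈ 0.654741
A ≈ ½·53.2·0.654741 = 26.6·0.654741 ≈ 17.4161

Area = 17.42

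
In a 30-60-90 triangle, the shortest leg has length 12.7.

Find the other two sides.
In a 30-60-90 triangle the sides are in ratio 1 : √3 : 2 (short leg : long leg : hypotenuse).
Long leg = 12.7·√3 ≈ 12.7·1.73205 ≈ 21.997
Hypotenuse = 2·12.7 = 25.4

Long leg = 12.7√3 = 22, Hypotenuse = 25.4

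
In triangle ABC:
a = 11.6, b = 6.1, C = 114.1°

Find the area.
Two sides and the included angle (SAS): A = ½·a·b·sin(C) = ½·11.6·6.1·sin(114.1°)
sin(114.1°) ≈ 0.912834
A ≈ ½·70.76·0.912834 = 35.38·0.912834 ≈ 32.2961

Area = 32.3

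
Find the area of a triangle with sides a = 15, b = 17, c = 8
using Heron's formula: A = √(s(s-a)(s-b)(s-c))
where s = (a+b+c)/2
s = (15 + 17 + 8)/2 = 40/2 = 20
s − a = 5, s − b = 3, s − c = 12
s(s−a)(s−b)(s−c) = 20·5·3·12 = 3600
Area = √3600 ≈ 60

s = 20.0, Area = 60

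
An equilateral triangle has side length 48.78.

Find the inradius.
r = Area/s with s the semi-perimeter.
Area = (√3/4)·48.78² = (√3/4)·2379.4884 ≈ 0.433013·2379.4884 ≈ 1030.35
s = 3·48.78/2 = 73.17
r ≈ 1030.35/73.17 ≈ 14.0816
(Equivalently r = side/(2√3) = 48.78/3.4641 ≈ 14.0816.)

r = 14.08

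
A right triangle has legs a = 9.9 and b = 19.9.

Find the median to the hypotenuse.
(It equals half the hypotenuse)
Hypotenuse c = √(a² + b²) = √(98.01 + 396.01) = √494.02 ≈ 22.2266
Median to hypotenuse = c/2 ≈ 22.2266/2 ≈ 11.1133

Median = 11.11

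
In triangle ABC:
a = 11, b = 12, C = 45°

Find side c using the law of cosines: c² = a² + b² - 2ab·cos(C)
c² = 11² + 12² − 2·11·12·cos(45°)
cos(45°) ≈ 0.707107
c² ≈ 121 + 144 − 264·(0.707107) ≈ 265 − 186.676 ≈ 78.3238
c ≈ √78.3238 ≈ 8.85007

c = 8.85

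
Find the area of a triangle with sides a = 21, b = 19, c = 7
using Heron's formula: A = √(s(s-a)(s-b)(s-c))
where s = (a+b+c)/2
s = (21 + 19 + 7)/2 = 47/2 = 23.5
s − a = 2.5, s − b = 4.5, s − c = 16.5
s(s−a)(s−b)(s−c) = 23.5·2.5·4.5·16.5 = 4362.1875
Area = √4362.1875 ≈ 66.0469

s = 23.5, Area = 66.05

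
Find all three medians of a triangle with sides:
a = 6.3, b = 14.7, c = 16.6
Median formula: m_a = ½√(2b² + 2c² − a²) (and cyclically). a² = 39.69, b² = 216.09, c² = 275.56.
m_a = ½√(2·216.09 + 2·275.56 − 39.69) = ½√943.61 ≈ ½·30.7182 ≈ 15.3591
m_b = ½√(2·39.69 + 2·275.56 − 216.09) = ½√414.41 ≈ ½·20.3571 ≈ 10.1785
m_c = ½√(2·39.69 + 2·216.09 − 275.56) = ½√236 ≈ ½·15.3623 ≈ 7.68115

m_a = 15.36, m_b = 10.18, m_c = 7.681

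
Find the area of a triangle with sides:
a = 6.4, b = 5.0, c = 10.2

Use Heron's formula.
s = (6.4 + 5.0 + 10.2)/2 = 21.6/2 = 10.8
s − a = 4.4, s − b = 5.8, s − c = 0.6
s(s−a)(s−b)(s−c) = 10.8·4.4·5.8·0.6 ≈ 165.37
Area = √165.37 ≈ 12.8596

Area = 12.86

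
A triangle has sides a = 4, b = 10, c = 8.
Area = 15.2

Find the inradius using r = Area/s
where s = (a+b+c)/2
s = (4 + 10 + 8)/2 = 22/2 = 11
r = Area/s = 15.2/11 ≈ 1.38182

r = 1.382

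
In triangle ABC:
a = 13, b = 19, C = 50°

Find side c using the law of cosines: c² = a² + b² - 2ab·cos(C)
c² = 13² + 19² − 2·13·19·cos(50°)
cos(50°) ≈ 0.642788
c² ≈ 169 + 361 − 494·(0.642788) ≈ 530 − 317.537 ≈ 212.463
c ≈ √212.463 ≈ 14.5761

c = 14.58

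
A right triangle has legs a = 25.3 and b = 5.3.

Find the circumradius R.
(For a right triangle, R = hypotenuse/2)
Hypotenuse c = √(a² + b²) = √(640.09 + 28.09) = √668.18 ≈ 25.8492
R = c/2 ≈ 25.8492/2 ≈ 12.9246

R = 12.92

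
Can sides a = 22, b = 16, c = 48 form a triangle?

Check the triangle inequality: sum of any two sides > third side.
a + b vs c: 22 + 16 = 38 ≤ 48  ✗
a + c vs b: 22 + 48 = 70 > 16  ✓
b + c vs a: 16 + 48 = 64 > 22  ✓

No: 22 + 16 = 38 is not > 48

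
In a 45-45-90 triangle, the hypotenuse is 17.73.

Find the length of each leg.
In a 45-45-90 triangle hypotenuse = leg·√2, so leg = hypotenuse/√2.
Leg = 17.73/√2 ≈ 17.73/1.41421 ≈ 12.537

Each leg = 12.54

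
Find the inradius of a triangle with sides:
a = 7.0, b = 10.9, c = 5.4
r = Area/s where s is the semi-perimeter.
s = (7.0 + 10.9 + 5.4)/2 = 23.3/2 = 11.65
Area = √(s(s−a)(s−b)(s−c)) = √(11.65·4.65·0.75·6.25) ≈ √253.934 ≈ 15.9353
r ≈ 15.9353/11.65 ≈ 1.36784

r = 1.368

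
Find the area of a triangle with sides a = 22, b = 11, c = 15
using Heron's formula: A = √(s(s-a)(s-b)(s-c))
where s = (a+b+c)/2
s = (22 + 11 + 15)/2 = 48/2 = 24
s − a = 2, s − b = 13, s − c = 9
s(s−a)(s−b)(s−c) = 24·2·13·9 = 5616
Area = √5616 ≈ 74.94

s = 24.0, Area = 74.94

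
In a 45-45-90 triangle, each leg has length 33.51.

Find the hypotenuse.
In a 45-45-90 triangle the sides are in ratio 1 : 1 : √2, so hypotenuse = leg·√2.
Hypotenuse = 33.51·√2 ≈ 33.51·1.41421 ≈ 47.3903

Hypotenuse = 33.51√2 = 47.39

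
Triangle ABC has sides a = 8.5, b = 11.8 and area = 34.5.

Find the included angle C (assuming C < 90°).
Area = ½·a·b·sin(C)  ⇒  sin(C) = 2·Area/(a·b) = 2·34.5/(8.5·11.8) = 69/100.3 ≈ 0.687936
C = arcsin(0.687936) ≈ 43.467° (taking the acute solution since C < 90°)

C = 43.47°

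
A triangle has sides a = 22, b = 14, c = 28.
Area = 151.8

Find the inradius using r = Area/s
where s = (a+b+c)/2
s = (22 + 14 + 28)/2 = 64/2 = 32
r = Area/s = 151.8/32 ≈ 4.74375

r = 4.744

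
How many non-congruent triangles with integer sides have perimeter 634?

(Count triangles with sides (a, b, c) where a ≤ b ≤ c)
Let a ≤ b ≤ c with a + b + c = 634. The only binding inequality is a + b > c, i.e. 634 − c > c, so c < 634/2; and c ≥ 634/3 since c is the largest side.
So 212 ≤ c ≤ 316. For each c, b runs from ⌈(634 − c)/2⌉ up to c (then a = 634 − b − c satisfies 1 ≤ a ≤ b automatically), giving c − ⌈(634 − c)/2⌉ + 1 choices.
Summing over c: 2 + 3 + 5 + 6 + … + 156 + 158  (105 terms, c = 212, …, 316) = 8374
Check (closed form: nearest integer to p²/48 for even p, (p+3)²/48 for odd p): 634²/48 = 401956/48 ≈ 8374.08 → 8374

8374 triangles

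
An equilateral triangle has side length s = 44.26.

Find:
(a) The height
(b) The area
(a) The height splits the triangle into two 30-60-90 halves: h = s·√3/2 = 44.26·1.73205/2 ≈ 76.6606/2 ≈ 38.3303
(b) Area = (√3/4)·s² = (√3/4)·44.26² = (√3/4)·1958.9476 ≈ 0.433013·1958.9476 ≈ 848.249

Height = 38.33, Area = 848.2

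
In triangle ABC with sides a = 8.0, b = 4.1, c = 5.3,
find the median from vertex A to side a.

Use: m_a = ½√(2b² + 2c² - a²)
m_a = ½√(2·4.1² + 2·5.3² − 8.0²) = ½√(2·16.81 + 2·28.09 − 64) = ½√(33.62 + 56.18 − 64) = ½√25.8
√25.8 ≈ 5.07937, so m_a ≈ 2.53969

m_a = 2.54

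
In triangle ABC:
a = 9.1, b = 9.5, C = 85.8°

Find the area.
Two sides and the included angle (SAS): A = ½·a·b·sin(C) = ½·9.1·9.5·sin(85.8°)
sin(85.8°) ≈ 0.997314
A ≈ ½·86.45·0.997314 = 43.225·0.997314 ≈ 43.1089

Area = 43.11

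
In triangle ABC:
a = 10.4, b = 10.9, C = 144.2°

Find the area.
Two sides and the included angle (SAS): A = ½·a·b·sin(C) = ½·10.4·10.9·sin(144.2°)
sin(144.2°) ≈ 0.584958
A ≈ ½·113.36·0.584958 = 56.68·0.584958 ≈ 33.1554

Area = 33.16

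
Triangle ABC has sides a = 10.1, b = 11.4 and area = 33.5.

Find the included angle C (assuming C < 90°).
Area = ½·a·b·sin(C)  ⇒  sin(C) = 2·Area/(a·b) = 2·33.5/(10.1·11.4) = 67/115.14 ≈ 0.5819
C = arcsin(0.5819) ≈ 35.5843° (taking the acute solution since C < 90°)

C = 35.58°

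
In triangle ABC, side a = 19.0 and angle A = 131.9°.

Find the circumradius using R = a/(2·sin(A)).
R = a/(2·sin(A)) = 19.0/(2·sin(131.9°))
sin(131.9°) ≈ 0.744312
R ≈ 19.0/(2·0.744312) = 19.0/1.48862 ≈ 12.7635

R = 12.76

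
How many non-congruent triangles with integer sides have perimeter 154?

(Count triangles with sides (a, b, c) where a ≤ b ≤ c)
Let a ≤ b ≤ c with a + b + c = 154. The only binding inequality is a + b > c, i.e. 154 − c > c, so c < 154/2; and c ≥ 154/3 since c is the largest side.
So 52 ≤ c ≤ 76. For each c, b runs from ⌈(154 − c)/2⌉ up to c (then a = 154 − b − c satisfies 1 ≤ a ≤ b automatically), giving c − ⌈(154 − c)/2⌉ + 1 choices.
Summing over c: 2 + 3 + 5 + 6 + … + 36 + 38  (25 terms, c = 52, …, 76) = 494
Check (closed form: nearest integer to p²/48 for even p, (p+3)²/48 for odd p): 154²/48 = 23716/48 ≈ 494.08 → 494

494 triangles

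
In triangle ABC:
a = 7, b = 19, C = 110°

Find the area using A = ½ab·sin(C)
A = ½·a·b·sin(C) = ½·7·19·sin(110°)
sin(110°) ≈ 0.939693
A ≈ ½·133·0.939693 = 66.5·0.939693 ≈ 62.4896

Area = 62.49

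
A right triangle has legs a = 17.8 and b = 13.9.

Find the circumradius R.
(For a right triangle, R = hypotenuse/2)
Hypotenuse c = √(a² + b²) = √(316.84 + 193.21) = √510.05 ≈ 22.5843
R = c/2 ≈ 22.5843/2 ≈ 11.2921

R = 11.29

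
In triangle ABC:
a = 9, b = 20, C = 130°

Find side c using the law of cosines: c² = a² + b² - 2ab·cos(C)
c² = 9² + 20² − 2·9·20·cos(130°)
cos(130°) ≈ -0.642788
c² ≈ 81 + 400 − 360·(-0.642788) ≈ 481 + 231.404 ≈ 712.404
c ≈ √712.404 ≈ 26.6909

c = 26.69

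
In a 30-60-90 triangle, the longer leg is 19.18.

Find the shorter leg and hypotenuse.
In a 30-60-90 triangle the sides are in ratio 1 : √3 : 2, so short leg = long leg/√3 and hypotenuse = 2·(short leg).
Short leg = 19.18/√3 ≈ 19.18/1.73205 ≈ 11.0736
Hypotenuse = 2·11.0736 ≈ 22.1472

Short leg = 11.07, Hypotenuse = 22.15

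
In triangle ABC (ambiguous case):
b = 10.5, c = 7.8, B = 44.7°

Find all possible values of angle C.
b/sin(B) = c/sin(C)  ⇒  sin(C) = c·sin(B)/b = 7.8·sin(44.7°)/10.5
sin(44.7°) ≈ 0.703395
sin(C) ≈ 7.8·0.703395/10.5 ≈ 5.48648/10.5 ≈ 0.522522
Candidate 1: C₁ = arcsin(0.522522) ≈ 31.5016°  →  A = 180° − 44.7° − 31.5016° ≈ 103.798° > 0, valid
Candidate 2: C₂ = 180° − C₁ ≈ 148.498°  →  A = 180° − 44.7° − 148.498° ≈ -13.1984° ≤ 0, not a valid triangle

C = 31.5° (one solution)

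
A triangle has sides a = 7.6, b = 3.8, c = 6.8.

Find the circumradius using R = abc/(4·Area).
First find the area with Heron's formula.
s = (7.6 + 3.8 + 6.8)/2 = 9.1
Area = √(s(s−a)(s−b)(s−c)) = √(9.1·1.5·5.3·2.3) ≈ √166.393 ≈ 12.8994
abc = 7.6·3.8·6.8 = 196.384
R = abc/(4·Area) ≈ 196.384/(4·12.8994) = 196.384/51.5974 ≈ 3.80608

R = 3.806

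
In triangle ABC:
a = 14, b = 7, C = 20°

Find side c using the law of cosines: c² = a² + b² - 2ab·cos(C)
c² = 14² + 7² − 2·14·7·cos(20°)
cos(20°) ≈ 0.939693
c² ≈ 196 + 49 − 196·(0.939693) ≈ 245 − 184.18 ≈ 60.8202
c ≈ √60.8202 ≈ 7.79873

c = 7.799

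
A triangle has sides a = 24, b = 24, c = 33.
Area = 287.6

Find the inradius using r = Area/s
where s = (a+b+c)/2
s = (24 + 24 + 33)/2 = 81/2 = 40.5
r = Area/s = 287.6/40.5 ≈ 7.10123

r = 7.101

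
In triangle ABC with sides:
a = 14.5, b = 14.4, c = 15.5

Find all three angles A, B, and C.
Law of cosines for each angle (a² = 210.25, b² = 207.36, c² = 240.25):
cos(A) = (b² + c² − a²)/(2bc) = (207.36 + 240.25 − 210.25)/(2·14.4·15.5) = 237.36/446.4 ≈ 0.53172  ⇒  A ≈ 57.8782°
cos(B) = (a² + c² − b²)/(2ac) = (210.25 + 240.25 − 207.36)/(2·14.5·15.5) = 243.14/449.5 ≈ 0.540912  ⇒  B ≈ 57.2542°
cos(C) = (a² + b² − c²)/(2ab) = (210.25 + 207.36 − 240.25)/(2·14.5·14.4) = 177.36/417.6 ≈ 0.424713  ⇒  C ≈ 64.8675°
Check: A + B + C ≈ 180°

A = 57.88°, B = 57.25°, C = 64.87°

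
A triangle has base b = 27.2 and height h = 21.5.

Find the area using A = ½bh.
A = ½·b·h = ½·27.2·21.5 = ½·584.8 = 292.4

Area = 292.4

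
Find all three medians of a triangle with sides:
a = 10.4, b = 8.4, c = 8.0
Median formula: m_a = ½√(2b² + 2c² − a²) (and cyclically). a² = 108.16, b² = 70.56, c² = 64.
m_a = ½√(2·70.56 + 2·64 − 108.16) = ½√160.96 ≈ ½·12.687 ≈ 6.3435
m_b = ½√(2·108.16 + 2·64 − 70.56) = ½√273.76 ≈ ½·16.5457 ≈ 8.27285
m_c = ½√(2·108.16 + 2·70.56 − 64) = ½√293.44 ≈ ½·17.1301 ≈ 8.56505

m_a = 6.344, m_b = 8.273, m_c = 8.565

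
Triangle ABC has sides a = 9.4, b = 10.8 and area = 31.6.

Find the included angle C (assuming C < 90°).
Area = ½·a·b·sin(C)  ⇒  sin(C) = 2·Area/(a·b) = 2·31.6/(9.4·10.8) = 63.2/101.52 ≈ 0.622537
C = arcsin(0.622537) ≈ 38.5017° (taking the acute solution since C < 90°)

C = 38.5°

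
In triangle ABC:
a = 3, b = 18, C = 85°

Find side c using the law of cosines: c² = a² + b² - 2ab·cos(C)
c² = 3² + 18² − 2·3·18·cos(85°)
cos(85°) ≈ 0.0871557
c² ≈ 9 + 324 − 108·(0.0871557) ≈ 333 − 9.41282 ≈ 323.587
c ≈ √323.587 ≈ 17.9885

c = 17.99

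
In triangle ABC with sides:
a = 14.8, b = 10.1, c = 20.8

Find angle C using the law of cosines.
c² = a² + b² − 2ab·cos(C)  ⇒  cos(C) = (a² + b² − c²)/(2ab)
cos(C) = (14.8² + 10.1² − 20.8²)/(2·14.8·10.1) = (219.04 + 102.01 − 432.64)/298.96 = -111.59/298.96 ≈ -0.373261
C = arccos(-0.373261) ≈ 111.917°

C = 111.9°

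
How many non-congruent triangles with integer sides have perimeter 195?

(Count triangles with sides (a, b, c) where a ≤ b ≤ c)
Let a ≤ b ≤ c with a + b + c = 195. The only binding inequality is a + b > c, i.e. 195 − c > c, so c < 195/2; and c ≥ 195/3 since c is the largest side.
So 65 ≤ c ≤ 97. For each c, b runs from ⌈(195 − c)/2⌉ up to c (then a = 195 − b − c satisfies 1 ≤ a ≤ b automatically), giving c − ⌈(195 − c)/2⌉ + 1 choices.
Summing over c: 1 + 2 + 4 + 5 + … + 47 + 49  (33 terms, c = 65, …, 97) = 817
Check (closed form: nearest integer to p²/48 for even p, (p+3)²/48 for odd p): (195+3)²/48 = 198²/48 = 39204/48 ≈ 816.75 → 817

817 triangles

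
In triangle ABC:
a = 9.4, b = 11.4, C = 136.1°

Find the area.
Two sides and the included angle (SAS): A = ½·a·b·sin(C) = ½·9.4·11.4·sin(136.1°)
sin(136.1°) ≈ 0.693402
A ≈ ½·107.16·0.693402 = 53.58·0.693402 ≈ 37.1525

Area = 37.15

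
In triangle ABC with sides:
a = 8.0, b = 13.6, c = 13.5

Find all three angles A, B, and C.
Law of cosines for each angle (a² = 64, b² = 184.96, c² = 182.25):
cos(A) = (b² + c² − a²)/(2bc) = (184.96 + 182.25 − 64)/(2·13.6·13.5) = 303.21/367.2 ≈ 0.825735  ⇒  A ≈ 34.3369°
cos(B) = (a² + c² − b²)/(2ac) = (64 + 182.25 − 184.96)/(2·8.0·13.5) = 61.29/216 ≈ 0.28375  ⇒  B ≈ 73.5159°
cos(C) = (a² + b² − c²)/(2ab) = (64 + 184.96 − 182.25)/(2·8.0·13.6) = 66.71/217.6 ≈ 0.306572  ⇒  C ≈ 72.1473°
Check: A + B + C ≈ 180°

A = 34.34°, B = 73.52°, C = 72.15°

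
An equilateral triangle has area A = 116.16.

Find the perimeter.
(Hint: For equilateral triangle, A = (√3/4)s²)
A = (√3/4)s²  ⇒  s² = 4A/√3 = 4·116.16/√3 = 464.64/1.73205 ≈ 268.26
s ≈ √268.26 ≈ 16.3786
Perimeter = 3s ≈ 3·16.3786 ≈ 49.1359

Perimeter = 49.14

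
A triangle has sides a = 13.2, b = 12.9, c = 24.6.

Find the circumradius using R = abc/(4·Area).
First find the area with Heron's formula.
s = (13.2 + 12.9 + 24.6)/2 = 25.35
Area = √(s(s−a)(s−b)(s−c)) = √(25.35·12.15·12.45·0.75) ≈ √2875.97 ≈ 53.6281
abc = 13.2·12.9·24.6 = 4188.888
R = abc/(4·Area) ≈ 4188.888/(4·53.6281) = 4188.888/214.512 ≈ 19.5275

R = 19.53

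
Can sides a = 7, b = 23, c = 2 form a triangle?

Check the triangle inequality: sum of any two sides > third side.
a + b vs c: 7 + 23 = 30 > 2  ✓
a + c vs b: 7 + 2 = 9 ≤ 23  ✗
b + c vs a: 23 + 2 = 25 > 7  ✓

No: 7 + 2 = 9 is not > 23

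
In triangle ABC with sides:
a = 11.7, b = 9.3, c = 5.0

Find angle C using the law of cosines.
c² = a² + b² − 2ab·cos(C)  ⇒  cos(C) = (a² + b² − c²)/(2ab)
cos(C) = (11.7² + 9.3² − 5.0²)/(2·11.7·9.3) = (136.89 + 86.49 − 25)/217.62 = 198.38/217.62 ≈ 0.911589
C = arccos(0.911589) ≈ 24.2741°

C = 24.27°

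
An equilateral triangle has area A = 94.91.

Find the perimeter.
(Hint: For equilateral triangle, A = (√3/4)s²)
A = (√3/4)s²  ⇒  s² = 4A/√3 = 4·94.91/√3 = 379.64/1.73205 ≈ 219.185
s ≈ √219.185 ≈ 14.8049
Perimeter = 3s ≈ 3·14.8049 ≈ 44.4147

Perimeter = 44.41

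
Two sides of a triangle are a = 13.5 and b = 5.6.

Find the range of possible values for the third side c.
Triangle inequality: |a − b| < c < a + b
|a − b| = |13.5 − 5.6| = 7.9
a + b = 13.5 + 5.6 = 19.1

7.9 < c < 19.1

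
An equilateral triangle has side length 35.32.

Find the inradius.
r = Area/s with s the semi-perimeter.
Area = (√3/4)·35.32² = (√3/4)·1247.5024 ≈ 0.433013·1247.5024 ≈ 540.184
s = 3·35.32/2 = 52.98
r ≈ 540.184/52.98 ≈ 10.196
(Equivalently r = side/(2√3) = 35.32/3.4641 ≈ 10.196.)

r = 10.2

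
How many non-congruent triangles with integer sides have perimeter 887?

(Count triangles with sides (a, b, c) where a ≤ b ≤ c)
Let a ≤ b ≤ c with a + b + c = 887. The only binding inequality is a + b > c, i.e. 887 − c > c, so c < 887/2; and c ≥ 887/3 since c is the largest side.
So 296 ≤ c ≤ 443. For each c, b runs from ⌈(887 − c)/2⌉ up to c (then a = 887 − b − c satisfies 1 ≤ a ≤ b automatically), giving c − ⌈(887 − c)/2⌉ + 1 choices.
Summing over c: 1 + 3 + 4 + 6 + … + 220 + 222  (148 terms, c = 296, …, 443) = 16502
Check (closed form: nearest integer to p²/48 for even p, (p+3)²/48 for odd p): (887+3)²/48 = 890²/48 = 792100/48 ≈ 16502.08 → 16502

16502 triangles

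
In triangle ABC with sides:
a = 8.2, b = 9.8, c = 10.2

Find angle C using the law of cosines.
c² = a² + b² − 2ab·cos(C)  ⇒  cos(C) = (a² + b² − c²)/(2ab)
cos(C) = (8.2² + 9.8² − 10.2²)/(2·8.2·9.8) = (67.24 + 96.04 − 104.04)/160.72 = 59.24/160.72 ≈ 0.368591
C = arccos(0.368591) ≈ 68.3712°

C = 68.37°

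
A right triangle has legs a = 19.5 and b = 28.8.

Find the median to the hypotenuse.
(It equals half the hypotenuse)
Hypotenuse c = √(a² + b²) = √(380.25 + 829.44) = √1209.69 ≈ 34.7806
Median to hypotenuse = c/2 ≈ 34.7806/2 ≈ 17.3903

Median = 17.39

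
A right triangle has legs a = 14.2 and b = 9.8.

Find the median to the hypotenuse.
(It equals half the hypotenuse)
Hypotenuse c = √(a² + b²) = √(201.64 + 96.04) = √297.68 ≈ 17.2534
Median to hypotenuse = c/2 ≈ 17.2534/2 ≈ 8.6267

Median = 8.627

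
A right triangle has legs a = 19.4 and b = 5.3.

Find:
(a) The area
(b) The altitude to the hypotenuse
(a) The legs are perpendicular, so Area = ½·a·b = ½·19.4·5.3 = ½·102.82 = 51.41
(b) Hypotenuse c = √(a² + b²) = √(376.36 + 28.09) = √404.45 ≈ 20.1109
    Area = ½·c·h_c  ⇒  h_c = 2·Area/c = 102.82/20.1109 ≈ 5.11264

Area = 51.41, h_c = 5.113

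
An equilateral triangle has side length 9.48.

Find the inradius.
r = Area/s with s the semi-perimeter.
Area = (√3/4)·9.48² = (√3/4)·89.8704 ≈ 0.433013·89.8704 ≈ 38.915
s = 3·9.48/2 = 14.22
r ≈ 38.915/14.22 ≈ 2.73664
(Equivalently r = side/(2√3) = 9.48/3.4641 ≈ 2.73664.)

r = 2.737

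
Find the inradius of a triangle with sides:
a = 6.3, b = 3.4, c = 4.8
r = Area/s where s is the semi-perimeter.
s = (6.3 + 3.4 + 4.8)/2 = 14.5/2 = 7.25
Area = √(s(s−a)(s−b)(s−c)) = √(7.25·0.95·3.85·2.45) ≈ √64.9663 ≈ 8.06017
r ≈ 8.06017/7.25 ≈ 1.11175

r = 1.112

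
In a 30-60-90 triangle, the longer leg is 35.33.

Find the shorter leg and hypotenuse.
In a 30-60-90 triangle the sides are in ratio 1 : √3 : 2, so short leg = long leg/√3 and hypotenuse = 2·(short leg).
Short leg = 35.33/√3 ≈ 35.33/1.73205 ≈ 20.3978
Hypotenuse = 2·20.3978 ≈ 40.7956

Short leg = 20.4, Hypotenuse = 40.8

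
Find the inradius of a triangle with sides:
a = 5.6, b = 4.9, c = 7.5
r = Area/s where s is the semi-perimeter.
s = (5.6 + 4.9 + 7.5)/2 = 18/2 = 9
Area = √(s(s−a)(s−b)(s−c)) = √(9·3.4·4.1·1.5) ≈ √188.19 ≈ 13.7182
r ≈ 13.7182/9 ≈ 1.52425

r = 1.524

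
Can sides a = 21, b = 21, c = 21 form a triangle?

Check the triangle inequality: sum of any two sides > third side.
a + b vs c: 21 + 21 = 42 > 21  ✓
a + c vs b: 21 + 21 = 42 > 21  ✓
b + c vs a: 21 + 21 = 42 > 21  ✓

Yes, triangle inequality satisfied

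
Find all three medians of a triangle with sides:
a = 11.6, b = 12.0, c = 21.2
Median formula: m_a = ½√(2b² + 2c² − a²) (and cyclically). a² = 134.56, b² = 144, c² = 449.44.
m_a = ½√(2·144 + 2·449.44 − 134.56) = ½√1052.32 ≈ ½·32.4395 ≈ 16.2197
m_b = ½√(2·134.56 + 2·449.44 − 144) = ½√1024 ≈ ½·32 ≈ 16
m_c = ½√(2·134.56 + 2·144 − 449.44) = ½√107.68 ≈ ½·10.3769 ≈ 5.18845

m_a = 16.22, m_b = 16, m_c = 5.188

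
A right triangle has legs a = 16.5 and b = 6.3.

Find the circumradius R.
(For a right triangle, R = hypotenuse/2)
Hypotenuse c = √(a² + b²) = √(272.25 + 39.69) = √311.94 ≈ 17.6618
R = c/2 ≈ 17.6618/2 ≈ 8.83091

R = 8.831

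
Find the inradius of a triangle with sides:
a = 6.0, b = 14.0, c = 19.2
r = Area/s where s is the semi-perimeter.
s = (6.0 + 14.0 + 19.2)/2 = 39.2/2 = 19.6
Area = √(s(s−a)(s−b)(s−c)) = √(19.6·13.6·5.6·0.4) ≈ √597.094 ≈ 24.4355
r ≈ 24.4355/19.6 ≈ 1.24671

r = 1.247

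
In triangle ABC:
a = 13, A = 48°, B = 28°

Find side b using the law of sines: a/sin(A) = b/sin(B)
a/sin(A) = b/sin(B)  ⇒  b = a·sin(B)/sin(A) = 13·sin(28°)/sin(48°)
sin(28°) ≈ 0.469472, sin(48°) ≈ 0.743145
b ≈ 13·0.469472/0.743145 ≈ 6.10313/0.743145 ≈ 8.21257

b = 8.213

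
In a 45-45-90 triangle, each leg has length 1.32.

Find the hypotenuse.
In a 45-45-90 triangle the sides are in ratio 1 : 1 : √2, so hypotenuse = leg·√2.
Hypotenuse = 1.32·√2 ≈ 1.32·1.41421 ≈ 1.86676

Hypotenuse = 1.32√2 = 1.867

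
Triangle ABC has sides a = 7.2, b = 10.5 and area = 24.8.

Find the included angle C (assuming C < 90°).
Area = ½·a·b·sin(C)  ⇒  sin(C) = 2·Area/(a·b) = 2·24.8/(7.2·10.5) = 49.6/75.6 ≈ 0.656085
C = arcsin(0.656085) ≈ 41.0019° (taking the acute solution since C < 90°)

C = 41°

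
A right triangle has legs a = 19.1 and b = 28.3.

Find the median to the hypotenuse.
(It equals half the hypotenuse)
Hypotenuse c = √(a² + b²) = √(364.81 + 800.89) = √1165.7 ≈ 34.1423
Median to hypotenuse = c/2 ≈ 34.1423/2 ≈ 17.0712

Median = 17.07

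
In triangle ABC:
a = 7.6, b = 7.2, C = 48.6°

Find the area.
Two sides and the included angle (SAS): A = ½·a·b·sin(C) = ½·7.6·7.2·sin(48.6°)
sin(48.6°) ≈ 0.750111
A ≈ ½·54.72·0.750111 = 27.36·0.750111 ≈ 20.523

Area = 20.52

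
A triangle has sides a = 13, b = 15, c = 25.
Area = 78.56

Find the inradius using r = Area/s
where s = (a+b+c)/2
s = (13 + 15 + 25)/2 = 53/2 = 26.5
r = Area/s = 78.56/26.5 ≈ 2.96453

r = 2.965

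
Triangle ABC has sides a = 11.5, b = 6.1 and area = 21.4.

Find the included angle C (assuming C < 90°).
Area = ½·a·b·sin(C)  ⇒  sin(C) = 2·Area/(a·b) = 2·21.4/(11.5·6.1) = 42.8/70.15 ≈ 0.610121
C = arcsin(0.610121) ≈ 37.5983° (taking the acute solution since C < 90°)

C = 37.6°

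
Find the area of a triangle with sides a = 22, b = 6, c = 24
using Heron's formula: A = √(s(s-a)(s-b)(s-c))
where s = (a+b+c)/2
s = (22 + 6 + 24)/2 = 52/2 = 26
s − a = 4, s − b = 20, s − c = 2
s(s−a)(s−b)(s−c) = 26·4·20·2 = 4160
Area = √4160 ≈ 64.4981

s = 26.0, Area = 64.5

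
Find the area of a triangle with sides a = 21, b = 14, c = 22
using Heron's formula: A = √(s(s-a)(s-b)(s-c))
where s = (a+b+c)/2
s = (21 + 14 + 22)/2 = 57/2 = 28.5
s − a = 7.5, s − b = 14.5, s − c = 6.5
s(s−a)(s−b)(s−c) = 28.5·7.5·14.5·6.5 = 20145.9375
Area = √20145.9375 ≈ 141.936

s = 28.5, Area = 141.9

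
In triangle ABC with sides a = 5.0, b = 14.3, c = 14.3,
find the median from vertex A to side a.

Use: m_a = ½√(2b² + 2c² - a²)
m_a = ½√(2·14.3² + 2·14.3² − 5.0²) = ½√(2·204.49 + 2·204.49 − 25) = ½√(408.98 + 408.98 − 25) = ½√792.96
√792.96 ≈ 28.1595, so m_a ≈ 14.0798

m_a = 14.08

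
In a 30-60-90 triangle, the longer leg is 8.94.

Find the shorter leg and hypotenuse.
In a 30-60-90 triangle the sides are in ratio 1 : √3 : 2, so short leg = long leg/√3 and hypotenuse = 2·(short leg).
Short leg = 8.94/√3 ≈ 8.94/1.73205 ≈ 5.16151
Hypotenuse = 2·5.16151 ≈ 10.323

Short leg = 5.162, Hypotenuse = 10.32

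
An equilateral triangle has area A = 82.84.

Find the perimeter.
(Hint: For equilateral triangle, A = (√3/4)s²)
A = (√3/4)s²  ⇒  s² = 4A/√3 = 4·82.84/√3 = 331.36/1.73205 ≈ 191.311
s ≈ √191.311 ≈ 13.8315
Perimeter = 3s ≈ 3·13.8315 ≈ 41.4945

Perimeter = 41.49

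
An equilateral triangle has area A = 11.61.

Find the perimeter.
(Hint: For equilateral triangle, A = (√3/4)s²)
A = (√3/4)s²  ⇒  s² = 4A/√3 = 4·11.61/√3 = 46.44/1.73205 ≈ 26.8121
s ≈ √26.8121 ≈ 5.17804
Perimeter = 3s ≈ 3·5.17804 ≈ 15.5341

Perimeter = 15.53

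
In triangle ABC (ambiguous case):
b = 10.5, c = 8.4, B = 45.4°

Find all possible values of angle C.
b/sin(B) = c/sin(C)  ⇒  sin(C) = c·sin(B)/b = 8.4·sin(45.4°)/10.5
sin(45.4°) ≈ 0.712026
sin(C) ≈ 8.4·0.712026/10.5 ≈ 5.98102/10.5 ≈ 0.569621
Candidate 1: C₁ = arcsin(0.569621) ≈ 34.7238°  →  A = 180° − 45.4° − 34.7238° ≈ 99.8762° > 0, valid
Candidate 2: C₂ = 180° − C₁ ≈ 145.276°  →  A = 180° − 45.4° − 145.276° ≈ -10.6762° ≤ 0, not a valid triangle

C = 34.72° (one solution)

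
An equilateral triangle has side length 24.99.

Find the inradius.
r = Area/s with s the semi-perimeter.
Area = (√3/4)·24.99² = (√3/4)·624.5001 ≈ 0.433013·624.5001 ≈ 270.416
s = 3·24.99/2 = 37.485
r ≈ 270.416/37.485 ≈ 7.21399
(Equivalently r = side/(2√3) = 24.99/3.4641 ≈ 7.21399.)

r = 7.214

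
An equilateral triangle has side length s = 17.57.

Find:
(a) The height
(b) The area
(a) The height splits the triangle into two 30-60-90 halves: h = s·√3/2 = 17.57·1.73205/2 ≈ 30.4321/2 ≈ 15.2161
(b) Area = (√3/4)·s² = (√3/4)·17.57² = (√3/4)·308.7049 ≈ 0.433013·308.7049 ≈ 133.673

Height = 15.22, Area = 133.7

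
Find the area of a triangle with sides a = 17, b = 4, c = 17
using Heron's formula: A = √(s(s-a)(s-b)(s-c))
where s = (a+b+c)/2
s = (17 + 4 + 17)/2 = 38/2 = 19
s − a = 2, s − b = 15, s − c = 2
s(s−a)(s−b)(s−c) = 19·2·15·2 = 1140
Area = √1140 ≈ 33.7639

s = 19.0, Area = 33.76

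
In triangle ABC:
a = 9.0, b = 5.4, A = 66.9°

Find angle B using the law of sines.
a/sin(A) = b/sin(B)  ⇒  sin(B) = b·sin(A)/a = 5.4·sin(66.9°)/9.0
sin(66.9°) ≈ 0.919821
sin(B) ≈ 5.4·0.919821/9.0 ≈ 4.96704/9.0 ≈ 0.551893
B = arcsin(0.551893) ≈ 33.497°
(Since b ≤ a we need B ≤ A, so the obtuse alternative 180° − 33.497° ≈ 146.503° is rejected.)

B = 33.5°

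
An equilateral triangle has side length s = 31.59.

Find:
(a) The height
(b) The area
(a) The height splits the triangle into two 30-60-90 halves: h = s·√3/2 = 31.59·1.73205/2 ≈ 54.7155/2 ≈ 27.3577
(b) Area = (√3/4)·s² = (√3/4)·31.59² = (√3/4)·997.9281 ≈ 0.433013·997.9281 ≈ 432.116

Height = 27.36, Area = 432.1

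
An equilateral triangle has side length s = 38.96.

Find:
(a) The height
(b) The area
(a) The height splits the triangle into two 30-60-90 halves: h = s·√3/2 = 38.96·1.73205/2 ≈ 67.4807/2 ≈ 33.7403
(b) Area = (√3/4)·s² = (√3/4)·38.96² = (√3/4)·1517.8816 ≈ 0.433013·1517.8816 ≈ 657.262

Height = 33.74, Area = 657.3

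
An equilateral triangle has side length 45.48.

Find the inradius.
r = Area/s with s the semi-perimeter.
Area = (√3/4)·45.48² = (√3/4)·2068.4304 ≈ 0.433013·2068.4304 ≈ 895.657
s = 3·45.48/2 = 68.22
r ≈ 895.657/68.22 ≈ 13.1289
(Equivalently r = side/(2√3) = 45.48/3.4641 ≈ 13.1289.)

r = 13.13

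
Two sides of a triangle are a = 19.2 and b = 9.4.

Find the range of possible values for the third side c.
Triangle inequality: |a − b| < c < a + b
|a − b| = |19.2 − 9.4| = 9.8
a + b = 19.2 + 9.4 = 28.6

9.8 < c < 28.6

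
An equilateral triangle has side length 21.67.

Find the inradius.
r = Area/s with s the semi-perimeter.
Area = (√3/4)·21.67² = (√3/4)·469.5889 ≈ 0.433013·469.5889 ≈ 203.338
s = 3·21.67/2 = 32.505
r ≈ 203.338/32.505 ≈ 6.25559
(Equivalently r = side/(2√3) = 21.67/3.4641 ≈ 6.25559.)

r = 6.256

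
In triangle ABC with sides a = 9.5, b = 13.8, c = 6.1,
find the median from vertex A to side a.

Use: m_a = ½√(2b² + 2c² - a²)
m_a = ½√(2·13.8² + 2·6.1² − 9.5²) = ½√(2·190.44 + 2·37.21 − 90.25) = ½√(380.88 + 74.42 − 90.25) = ½√365.05
√365.05 ≈ 19.1063, so m_a ≈ 9.55314

m_a = 9.553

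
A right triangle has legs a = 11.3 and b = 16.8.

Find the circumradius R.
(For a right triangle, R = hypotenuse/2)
Hypotenuse c = √(a² + b²) = √(127.69 + 282.24) = √409.93 ≈ 20.2467
R = c/2 ≈ 20.2467/2 ≈ 10.1234

R = 10.12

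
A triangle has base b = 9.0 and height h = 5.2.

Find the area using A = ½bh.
A = ½·b·h = ½·9.0·5.2 = ½·46.8 = 23.4

Area = 23.4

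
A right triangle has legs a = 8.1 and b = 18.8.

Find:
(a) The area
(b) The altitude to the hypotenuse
(a) The legs are perpendicular, so Area = ½·a·b = ½·8.1·18.8 = ½·152.28 = 76.14
(b) Hypotenuse c = √(a² + b²) = √(65.61 + 353.44) = √419.05 ≈ 20.4707
    Area = ½·c·h_c  ⇒  h_c = 2·Area/c = 152.28/20.4707 ≈ 7.43892

Area = 76.14, h_c = 7.439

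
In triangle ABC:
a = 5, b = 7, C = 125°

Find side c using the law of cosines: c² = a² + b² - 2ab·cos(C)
c² = 5² + 7² − 2·5·7·cos(125°)
cos(125°) ≈ -0.573576
c² ≈ 25 + 49 − 70·(-0.573576) ≈ 74 + 40.1504 ≈ 114.15
c ≈ √114.15 ≈ 10.6841

c = 10.68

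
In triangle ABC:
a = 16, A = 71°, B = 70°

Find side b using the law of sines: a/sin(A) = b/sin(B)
a/sin(A) = b/sin(B)  ⇒  b = a·sin(B)/sin(A) = 16·sin(70°)/sin(71°)
sin(70°) ≈ 0.939693, sin(71°) ≈ 0.945519
b ≈ 16·0.939693/0.945519 ≈ 15.0351/0.945519 ≈ 15.9014

b = 15.9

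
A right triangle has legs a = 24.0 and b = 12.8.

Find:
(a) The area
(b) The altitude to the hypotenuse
(a) The legs are perpendicular, so Area = ½·a·b = ½·24.0·12.8 = ½·307.2 = 153.6
(b) Hypotenuse c = √(a² + b²) = √(576 + 163.84) = √739.84 ≈ 27.2
    Area = ½·c·h_c  ⇒  h_c = 2·Area/c = 307.2/27.2 ≈ 11.2941

Area = 153.6, h_c = 11.29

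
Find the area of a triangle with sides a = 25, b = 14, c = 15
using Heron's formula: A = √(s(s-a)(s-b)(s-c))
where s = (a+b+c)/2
s = (25 + 14 + 15)/2 = 54/2 = 27
s − a = 2, s − b = 13, s − c = 12
s(s−a)(s−b)(s−c) = 27·2·13·12 = 8424
Area = √8424 ≈ 91.7824

s = 27.0, Area = 91.78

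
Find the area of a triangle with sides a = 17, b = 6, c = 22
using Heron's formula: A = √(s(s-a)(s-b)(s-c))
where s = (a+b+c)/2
s = (17 + 6 + 22)/2 = 45/2 = 22.5
s − a = 5.5, s − b = 16.5, s − c = 0.5
s(s−a)(s−b)(s−c) = 22.5·5.5·16.5·0.5 = 1020.9375
Area = √1020.9375 ≈ 31.9521

s = 22.5, Area = 31.95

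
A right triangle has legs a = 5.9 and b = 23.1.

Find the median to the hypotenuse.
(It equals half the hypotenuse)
Hypotenuse c = √(a² + b²) = √(34.81 + 533.61) = √568.42 ≈ 23.8416
Median to hypotenuse = c/2 ≈ 23.8416/2 ≈ 11.9208

Median = 11.92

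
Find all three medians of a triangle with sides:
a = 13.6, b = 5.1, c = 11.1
Median formula: m_a = ½√(2b² + 2c² − a²) (and cyclically). a² = 184.96, b² = 26.01, c² = 123.21.
m_a = ½√(2·26.01 + 2·123.21 − 184.96) = ½√113.48 ≈ ½·10.6527 ≈ 5.32635
m_b = ½√(2·184.96 + 2·123.21 − 26.01) = ½√590.33 ≈ ½·24.2967 ≈ 12.1484
m_c = ½√(2·184.96 + 2·26.01 − 123.21) = ½√298.73 ≈ ½·17.2838 ≈ 8.6419

m_a = 5.326, m_b = 12.15, m_c = 8.642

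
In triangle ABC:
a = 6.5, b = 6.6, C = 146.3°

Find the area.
Two sides and the included angle (SAS): A = ½·a·b·sin(C) = ½·6.5·6.6·sin(146.3°)
sin(146.3°) ≈ 0.554844
A ≈ ½·42.9·0.554844 = 21.45·0.554844 ≈ 11.9014

Area = 11.9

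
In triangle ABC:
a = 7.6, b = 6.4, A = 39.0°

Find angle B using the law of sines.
a/sin(A) = b/sin(B)  ⇒  sin(B) = b·sin(A)/a = 6.4·sin(39.0°)/7.6
sin(39.0°) ≈ 0.62932
sin(B) ≈ 6.4·0.62932/7.6 ≈ 4.02765/7.6 ≈ 0.529954
B = arcsin(0.529954) ≈ 32.0023°
(Since b ≤ a we need B ≤ A, so the obtuse alternative 180° − 32.0023° ≈ 147.998° is rejected.)

B = 32°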